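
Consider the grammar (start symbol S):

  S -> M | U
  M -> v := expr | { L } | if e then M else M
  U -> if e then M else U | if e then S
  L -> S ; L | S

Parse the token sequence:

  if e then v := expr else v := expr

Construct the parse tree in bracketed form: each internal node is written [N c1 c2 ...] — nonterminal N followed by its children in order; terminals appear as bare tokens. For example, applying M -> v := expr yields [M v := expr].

[S [M if e then [M v := expr] else [M v := expr]]]

S
M
if e then M else M
if e then v := expr else M
if e then v := expr else v := expr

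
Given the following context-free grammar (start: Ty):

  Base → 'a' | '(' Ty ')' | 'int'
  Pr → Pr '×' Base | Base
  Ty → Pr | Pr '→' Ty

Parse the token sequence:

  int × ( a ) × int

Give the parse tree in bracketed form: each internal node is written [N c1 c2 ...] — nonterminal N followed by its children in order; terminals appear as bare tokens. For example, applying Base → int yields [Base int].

Ty
Pr
Pr × Base
Pr × Base × Base
Base × Base × Base
int × Base × Base
int × ( Ty ) × Base
int × ( Pr ) × Base
int × ( Base ) × Base
int × ( a ) × Base
int × ( a ) × int

[Ty [Pr [Pr [Pr [Base int]] × [Base ( [Ty [Pr [Base a]]] )]] × [Base int]]]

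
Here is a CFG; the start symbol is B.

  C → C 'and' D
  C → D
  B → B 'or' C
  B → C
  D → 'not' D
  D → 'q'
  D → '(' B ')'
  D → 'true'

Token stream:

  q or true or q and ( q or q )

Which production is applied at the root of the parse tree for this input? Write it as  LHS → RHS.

B → B 'or' C

[B [B [B [C [D q]]] or [C [D true]]] or [C [C [D q]] and [D ( [B [B [C [D q]]] or [C [D q]]] )]]]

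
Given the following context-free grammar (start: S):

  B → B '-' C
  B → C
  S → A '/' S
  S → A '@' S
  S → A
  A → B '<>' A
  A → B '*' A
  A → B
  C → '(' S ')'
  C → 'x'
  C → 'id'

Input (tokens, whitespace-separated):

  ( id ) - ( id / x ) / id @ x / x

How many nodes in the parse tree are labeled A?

7

[S [A [B [B [C ( [S [A [B [C id]]]] )]] - [C ( [S [A [B [C id]]] / [S [A [B [C x]]]]] )]]] / [S [A [B [C id]]] @ [S [A [B [C x]]] / [S [A [B [C x]]]]]]]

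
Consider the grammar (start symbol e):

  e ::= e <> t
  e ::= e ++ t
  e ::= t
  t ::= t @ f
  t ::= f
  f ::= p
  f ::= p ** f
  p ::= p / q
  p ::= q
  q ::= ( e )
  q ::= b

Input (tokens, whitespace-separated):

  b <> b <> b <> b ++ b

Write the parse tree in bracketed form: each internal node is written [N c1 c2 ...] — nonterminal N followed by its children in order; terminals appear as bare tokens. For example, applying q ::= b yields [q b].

[e [e [e [e [e [t [f [p [q b]]]]] <> [t [f [p [q b]]]]] <> [t [f [p [q b]]]]] <> [t [f [p [q b]]]]] ++ [t [f [p [q b]]]]]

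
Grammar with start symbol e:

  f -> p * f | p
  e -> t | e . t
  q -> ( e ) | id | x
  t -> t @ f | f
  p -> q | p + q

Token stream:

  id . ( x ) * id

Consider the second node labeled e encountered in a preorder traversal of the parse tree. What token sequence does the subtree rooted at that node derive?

id

[e [e [t [f [p [q id]]]]] . [t [f [p [q ( [e [t [f [p [q x]]]]] )]] * [f [p [q id]]]]]]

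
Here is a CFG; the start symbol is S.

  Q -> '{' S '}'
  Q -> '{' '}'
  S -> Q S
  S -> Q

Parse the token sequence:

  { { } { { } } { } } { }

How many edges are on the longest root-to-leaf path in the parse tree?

7

[S [Q { [S [Q { }] [S [Q { [S [Q { }]] }] [S [Q { }]]]] }] [S [Q { }]]]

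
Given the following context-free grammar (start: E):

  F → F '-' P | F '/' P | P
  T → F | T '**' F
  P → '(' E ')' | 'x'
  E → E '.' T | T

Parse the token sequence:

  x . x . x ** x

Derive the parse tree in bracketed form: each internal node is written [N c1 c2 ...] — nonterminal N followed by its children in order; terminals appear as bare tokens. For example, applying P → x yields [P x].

E
E . T
E . T . T
T . T . T
F . T . T
P . T . T
x . T . T
x . F . T
x . P . T
x . x . T
x . x . T ** F
x . x . F ** F
x . x . P ** F
x . x . x ** F
x . x . x ** P
x . x . x ** x

[E [E [E [T [F [P x]]]] . [T [F [P x]]]] . [T [T [F [P x]]] ** [F [P x]]]]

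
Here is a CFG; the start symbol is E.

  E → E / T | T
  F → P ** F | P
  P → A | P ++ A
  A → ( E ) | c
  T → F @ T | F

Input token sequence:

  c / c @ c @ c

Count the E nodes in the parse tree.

[E [E [T [F [P [A c]]]]] / [T [F [P [A c]]] @ [T [F [P [A c]]] @ [T [F [P [A c]]]]]]]

2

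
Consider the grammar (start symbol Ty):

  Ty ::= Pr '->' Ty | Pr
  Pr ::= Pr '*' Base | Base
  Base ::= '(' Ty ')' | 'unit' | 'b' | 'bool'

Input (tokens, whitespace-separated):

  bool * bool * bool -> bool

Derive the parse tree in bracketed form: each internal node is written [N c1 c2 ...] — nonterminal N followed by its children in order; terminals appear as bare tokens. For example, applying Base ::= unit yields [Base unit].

[Ty [Pr [Pr [Pr [Base bool]] * [Base bool]] * [Base bool]] -> [Ty [Pr [Base bool]]]]

Ty
Pr -> Ty
Pr * Base -> Ty
Pr * Base * Base -> Ty
Base * Base * Base -> Ty
bool * Base * Base -> Ty
bool * bool * Base -> Ty
bool * bool * bool -> Ty
bool * bool * bool -> Pr
bool * bool * bool -> Base
bool * bool * bool -> bool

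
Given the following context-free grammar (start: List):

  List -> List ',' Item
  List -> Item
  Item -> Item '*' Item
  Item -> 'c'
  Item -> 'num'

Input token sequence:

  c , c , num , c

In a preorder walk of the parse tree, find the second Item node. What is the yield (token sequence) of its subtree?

c

[List [List [List [List [Item c]] , [Item c]] , [Item num]] , [Item c]]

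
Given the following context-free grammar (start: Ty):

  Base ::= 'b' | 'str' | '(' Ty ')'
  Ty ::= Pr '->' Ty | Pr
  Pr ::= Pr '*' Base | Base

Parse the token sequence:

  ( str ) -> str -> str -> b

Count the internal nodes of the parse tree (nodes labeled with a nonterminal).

[Ty [Pr [Base ( [Ty [Pr [Base str]]] )]] -> [Ty [Pr [Base str]] -> [Ty [Pr [Base str]] -> [Ty [Pr [Base b]]]]]]

15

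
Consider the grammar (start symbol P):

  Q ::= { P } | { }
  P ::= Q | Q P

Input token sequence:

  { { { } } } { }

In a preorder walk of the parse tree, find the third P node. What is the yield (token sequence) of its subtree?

[P [Q { [P [Q { [P [Q { }]] }]] }] [P [Q { }]]]

{ }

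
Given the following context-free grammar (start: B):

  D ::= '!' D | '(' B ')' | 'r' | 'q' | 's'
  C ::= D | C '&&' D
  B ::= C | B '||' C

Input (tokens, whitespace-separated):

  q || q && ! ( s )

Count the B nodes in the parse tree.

3

[B [B [C [D q]]] || [C [C [D q]] && [D ! [D ( [B [C [D s]]] )]]]]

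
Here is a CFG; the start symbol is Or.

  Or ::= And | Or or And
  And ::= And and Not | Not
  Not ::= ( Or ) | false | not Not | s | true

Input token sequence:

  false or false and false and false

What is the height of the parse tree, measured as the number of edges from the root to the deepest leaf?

[Or [Or [And [Not false]]] or [And [And [And [Not false]] and [Not false]] and [Not false]]]

5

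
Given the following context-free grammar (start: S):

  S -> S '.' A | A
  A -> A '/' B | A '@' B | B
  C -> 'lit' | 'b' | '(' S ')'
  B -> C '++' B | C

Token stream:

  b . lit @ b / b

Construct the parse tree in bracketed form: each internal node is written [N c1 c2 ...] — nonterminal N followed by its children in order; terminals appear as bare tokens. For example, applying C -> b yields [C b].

S
S . A
A . A
B . A
C . A
b . A
b . A / B
b . A @ B / B
b . B @ B / B
b . C @ B / B
b . lit @ B / B
b . lit @ C / B
b . lit @ b / B
b . lit @ b / C
b . lit @ b / b

[S [S [A [B [C b]]]] . [A [A [A [B [C lit]]] @ [B [C b]]] / [B [C b]]]]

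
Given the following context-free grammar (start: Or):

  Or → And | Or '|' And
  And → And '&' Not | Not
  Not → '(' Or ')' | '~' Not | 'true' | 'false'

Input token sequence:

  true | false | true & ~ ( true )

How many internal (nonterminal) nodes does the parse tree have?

[Or [Or [Or [And [Not true]]] | [And [Not false]]] | [And [And [Not true]] & [Not ~ [Not ( [Or [And [Not true]]] )]]]]

15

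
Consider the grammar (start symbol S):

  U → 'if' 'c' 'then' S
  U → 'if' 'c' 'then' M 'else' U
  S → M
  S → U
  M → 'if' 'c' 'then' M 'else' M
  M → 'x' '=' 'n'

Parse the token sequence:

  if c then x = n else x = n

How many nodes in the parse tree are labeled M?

3

[S [M if c then [M x = n] else [M x = n]]]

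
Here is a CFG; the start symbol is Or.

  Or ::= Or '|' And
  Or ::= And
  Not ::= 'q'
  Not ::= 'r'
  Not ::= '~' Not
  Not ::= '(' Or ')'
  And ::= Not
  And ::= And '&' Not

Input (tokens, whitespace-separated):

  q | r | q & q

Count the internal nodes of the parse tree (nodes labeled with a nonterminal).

11

[Or [Or [Or [And [Not q]]] | [And [Not r]]] | [And [And [Not q]] & [Not q]]]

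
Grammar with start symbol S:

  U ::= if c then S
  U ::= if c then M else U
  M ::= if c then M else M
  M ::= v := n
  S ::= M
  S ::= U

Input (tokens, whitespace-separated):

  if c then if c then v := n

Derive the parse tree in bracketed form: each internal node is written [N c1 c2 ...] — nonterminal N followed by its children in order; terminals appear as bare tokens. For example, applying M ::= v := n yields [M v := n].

[S [U if c then [S [U if c then [S [M v := n]]]]]]

S
U
if c then S
if c then U
if c then if c then S
if c then if c then M
if c then if c then v := n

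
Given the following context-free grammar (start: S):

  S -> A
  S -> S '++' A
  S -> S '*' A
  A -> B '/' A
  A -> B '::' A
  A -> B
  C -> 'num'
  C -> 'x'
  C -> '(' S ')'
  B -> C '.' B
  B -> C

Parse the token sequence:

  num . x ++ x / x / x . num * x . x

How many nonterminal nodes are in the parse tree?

24

[S [S [S [A [B [C num] . [B [C x]]]]] ++ [A [B [C x]] / [A [B [C x]] / [A [B [C x] . [B [C num]]]]]]] * [A [B [C x] . [B [C x]]]]]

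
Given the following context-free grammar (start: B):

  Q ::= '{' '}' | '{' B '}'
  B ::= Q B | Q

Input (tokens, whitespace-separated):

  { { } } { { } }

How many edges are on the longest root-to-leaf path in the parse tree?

[B [Q { [B [Q { }]] }] [B [Q { [B [Q { }]] }]]]

5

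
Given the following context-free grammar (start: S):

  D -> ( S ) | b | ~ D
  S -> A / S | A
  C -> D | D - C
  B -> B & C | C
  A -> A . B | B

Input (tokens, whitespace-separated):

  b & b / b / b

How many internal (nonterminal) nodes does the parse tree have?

18

[S [A [B [B [C [D b]]] & [C [D b]]]] / [S [A [B [C [D b]]]] / [S [A [B [C [D b]]]]]]]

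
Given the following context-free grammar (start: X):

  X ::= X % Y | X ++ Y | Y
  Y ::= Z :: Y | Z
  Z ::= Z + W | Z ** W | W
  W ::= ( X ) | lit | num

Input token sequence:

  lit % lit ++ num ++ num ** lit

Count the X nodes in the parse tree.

[X [X [X [X [Y [Z [W lit]]]] % [Y [Z [W lit]]]] ++ [Y [Z [W num]]]] ++ [Y [Z [Z [W num]] ** [W lit]]]]

4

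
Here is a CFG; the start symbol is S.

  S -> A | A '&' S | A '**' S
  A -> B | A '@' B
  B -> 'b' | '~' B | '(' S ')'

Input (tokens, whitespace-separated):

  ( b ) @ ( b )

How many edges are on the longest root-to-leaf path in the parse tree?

7

[S [A [A [B ( [S [A [B b]]] )]] @ [B ( [S [A [B b]]] )]]]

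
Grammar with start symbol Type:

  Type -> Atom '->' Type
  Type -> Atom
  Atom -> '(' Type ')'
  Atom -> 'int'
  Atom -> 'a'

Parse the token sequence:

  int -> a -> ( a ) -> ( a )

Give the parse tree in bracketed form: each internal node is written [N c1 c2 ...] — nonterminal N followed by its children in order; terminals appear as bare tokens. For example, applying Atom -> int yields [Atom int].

[Type [Atom int] -> [Type [Atom a] -> [Type [Atom ( [Type [Atom a]] )] -> [Type [Atom ( [Type [Atom a]] )]]]]]

Type
Atom -> Type
int -> Type
int -> Atom -> Type
int -> a -> Type
int -> a -> Atom -> Type
int -> a -> ( Type ) -> Type
int -> a -> ( Atom ) -> Type
int -> a -> ( a ) -> Type
int -> a -> ( a ) -> Atom
int -> a -> ( a ) -> ( Type )
int -> a -> ( a ) -> ( Atom )
int -> a -> ( a ) -> ( a )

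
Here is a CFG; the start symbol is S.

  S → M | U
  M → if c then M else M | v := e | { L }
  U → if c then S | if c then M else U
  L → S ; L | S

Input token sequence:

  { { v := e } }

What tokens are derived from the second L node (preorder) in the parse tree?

[S [M { [L [S [M { [L [S [M v := e]]] }]]] }]]

v := e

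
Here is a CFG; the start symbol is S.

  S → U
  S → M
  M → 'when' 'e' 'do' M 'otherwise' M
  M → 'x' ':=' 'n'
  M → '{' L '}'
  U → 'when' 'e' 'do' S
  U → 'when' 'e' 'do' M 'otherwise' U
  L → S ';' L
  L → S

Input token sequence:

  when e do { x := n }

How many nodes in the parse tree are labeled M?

2

[S [U when e do [S [M { [L [S [M x := n]]] }]]]]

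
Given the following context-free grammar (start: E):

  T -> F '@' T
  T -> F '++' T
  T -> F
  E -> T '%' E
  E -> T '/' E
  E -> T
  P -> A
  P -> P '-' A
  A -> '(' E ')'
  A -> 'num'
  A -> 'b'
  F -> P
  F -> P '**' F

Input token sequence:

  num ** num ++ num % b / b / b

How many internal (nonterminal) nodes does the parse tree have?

27

[E [T [F [P [A num]] ** [F [P [A num]]]] ++ [T [F [P [A num]]]]] % [E [T [F [P [A b]]]] / [E [T [F [P [A b]]]] / [E [T [F [P [A b]]]]]]]]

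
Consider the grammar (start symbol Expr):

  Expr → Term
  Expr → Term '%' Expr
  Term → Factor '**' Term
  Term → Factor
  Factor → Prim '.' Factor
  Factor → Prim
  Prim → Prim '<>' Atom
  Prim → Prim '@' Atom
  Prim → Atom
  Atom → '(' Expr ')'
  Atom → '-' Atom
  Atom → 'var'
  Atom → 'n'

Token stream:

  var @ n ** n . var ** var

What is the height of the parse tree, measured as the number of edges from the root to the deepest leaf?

[Expr [Term [Factor [Prim [Prim [Atom var]] @ [Atom n]]] ** [Term [Factor [Prim [Atom n]] . [Factor [Prim [Atom var]]]] ** [Term [Factor [Prim [Atom var]]]]]]]

7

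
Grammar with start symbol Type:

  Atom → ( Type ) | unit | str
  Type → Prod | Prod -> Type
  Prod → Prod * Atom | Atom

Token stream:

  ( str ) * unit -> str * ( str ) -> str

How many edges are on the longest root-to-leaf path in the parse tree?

7

[Type [Prod [Prod [Atom ( [Type [Prod [Atom str]]] )]] * [Atom unit]] -> [Type [Prod [Prod [Atom str]] * [Atom ( [Type [Prod [Atom str]]] )]] -> [Type [Prod [Atom str]]]]]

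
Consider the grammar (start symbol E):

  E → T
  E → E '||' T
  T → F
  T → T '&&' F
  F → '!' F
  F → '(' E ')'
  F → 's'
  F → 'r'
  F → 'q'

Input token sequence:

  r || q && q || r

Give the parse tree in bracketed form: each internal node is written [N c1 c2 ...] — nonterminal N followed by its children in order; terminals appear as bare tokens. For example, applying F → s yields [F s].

[E [E [E [T [F r]]] || [T [T [F q]] && [F q]]] || [T [F r]]]

E
E || T
E || T || T
T || T || T
F || T || T
r || T || T
r || T && F || T
r || F && F || T
r || q && F || T
r || q && q || T
r || q && q || F
r || q && q || r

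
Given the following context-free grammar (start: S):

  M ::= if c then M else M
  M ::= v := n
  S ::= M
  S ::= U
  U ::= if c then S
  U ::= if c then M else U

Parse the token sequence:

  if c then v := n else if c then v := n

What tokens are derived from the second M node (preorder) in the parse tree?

v := n

[S [U if c then [M v := n] else [U if c then [S [M v := n]]]]]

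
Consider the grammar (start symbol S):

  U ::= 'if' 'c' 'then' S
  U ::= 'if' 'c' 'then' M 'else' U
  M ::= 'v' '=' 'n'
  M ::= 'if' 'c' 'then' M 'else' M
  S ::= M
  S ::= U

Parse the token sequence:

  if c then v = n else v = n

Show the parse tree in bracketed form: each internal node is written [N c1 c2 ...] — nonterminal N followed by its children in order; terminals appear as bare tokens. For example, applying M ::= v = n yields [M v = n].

S
M
if c then M else M
if c then v = n else M
if c then v = n else v = n

[S [M if c then [M v = n] else [M v = n]]]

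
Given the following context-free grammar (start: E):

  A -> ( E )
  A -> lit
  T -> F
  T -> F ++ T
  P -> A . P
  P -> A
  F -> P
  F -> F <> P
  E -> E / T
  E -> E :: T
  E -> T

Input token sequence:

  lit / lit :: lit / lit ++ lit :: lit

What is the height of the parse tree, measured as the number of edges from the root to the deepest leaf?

[E [E [E [E [E [T [F [P [A lit]]]]] / [T [F [P [A lit]]]]] :: [T [F [P [A lit]]]]] / [T [F [P [A lit]]] ++ [T [F [P [A lit]]]]]] :: [T [F [P [A lit]]]]]

9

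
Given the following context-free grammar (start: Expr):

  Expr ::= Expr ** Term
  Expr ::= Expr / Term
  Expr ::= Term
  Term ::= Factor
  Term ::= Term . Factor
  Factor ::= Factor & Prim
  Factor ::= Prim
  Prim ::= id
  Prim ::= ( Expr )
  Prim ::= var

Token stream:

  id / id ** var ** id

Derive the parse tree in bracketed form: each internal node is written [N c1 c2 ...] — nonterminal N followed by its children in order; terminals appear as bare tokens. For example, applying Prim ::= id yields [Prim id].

[Expr [Expr [Expr [Expr [Term [Factor [Prim id]]]] / [Term [Factor [Prim id]]]] ** [Term [Factor [Prim var]]]] ** [Term [Factor [Prim id]]]]

Expr
Expr ** Term
Expr ** Term ** Term
Expr / Term ** Term ** Term
Term / Term ** Term ** Term
Factor / Term ** Term ** Term
Prim / Term ** Term ** Term
id / Term ** Term ** Term
id / Factor ** Term ** Term
id / Prim ** Term ** Term
id / id ** Term ** Term
id / id ** Factor ** Term
id / id ** Prim ** Term
id / id ** var ** Term
id / id ** var ** Factor
id / id ** var ** Prim
id / id ** var ** id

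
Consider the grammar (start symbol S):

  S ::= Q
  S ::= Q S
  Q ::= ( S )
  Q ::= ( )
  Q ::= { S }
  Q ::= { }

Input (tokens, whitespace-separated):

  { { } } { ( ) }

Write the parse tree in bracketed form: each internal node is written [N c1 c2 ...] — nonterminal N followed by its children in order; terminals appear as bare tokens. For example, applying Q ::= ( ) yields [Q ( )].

[S [Q { [S [Q { }]] }] [S [Q { [S [Q ( )]] }]]]

S
Q S
{ S } S
{ Q } S
{ { } } S
{ { } } Q
{ { } } { S }
{ { } } { Q }
{ { } } { ( ) }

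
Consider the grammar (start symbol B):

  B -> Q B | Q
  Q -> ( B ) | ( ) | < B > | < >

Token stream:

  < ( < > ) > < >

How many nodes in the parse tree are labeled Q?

[B [Q < [B [Q ( [B [Q < >]] )]] >] [B [Q < >]]]

4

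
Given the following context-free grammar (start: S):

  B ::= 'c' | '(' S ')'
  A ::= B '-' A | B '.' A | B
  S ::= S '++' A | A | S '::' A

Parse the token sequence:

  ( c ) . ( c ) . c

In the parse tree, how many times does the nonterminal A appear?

[S [A [B ( [S [A [B c]]] )] . [A [B ( [S [A [B c]]] )] . [A [B c]]]]]

5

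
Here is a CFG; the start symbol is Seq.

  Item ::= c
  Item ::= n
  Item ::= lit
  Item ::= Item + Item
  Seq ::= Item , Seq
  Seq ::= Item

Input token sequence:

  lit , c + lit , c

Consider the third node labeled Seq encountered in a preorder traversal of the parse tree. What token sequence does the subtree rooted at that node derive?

c

[Seq [Item lit] , [Seq [Item [Item c] + [Item lit]] , [Seq [Item c]]]]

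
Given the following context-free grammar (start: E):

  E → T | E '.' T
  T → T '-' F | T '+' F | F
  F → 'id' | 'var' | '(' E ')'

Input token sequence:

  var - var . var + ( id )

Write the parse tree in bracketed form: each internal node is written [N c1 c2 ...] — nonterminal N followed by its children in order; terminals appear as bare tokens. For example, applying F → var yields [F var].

[E [E [T [T [F var]] - [F var]]] . [T [T [F var]] + [F ( [E [T [F id]]] )]]]

E
E . T
T . T
T - F . T
F - F . T
var - F . T
var - var . T
var - var . T + F
var - var . F + F
var - var . var + F
var - var . var + ( E )
var - var . var + ( T )
var - var . var + ( F )
var - var . var + ( id )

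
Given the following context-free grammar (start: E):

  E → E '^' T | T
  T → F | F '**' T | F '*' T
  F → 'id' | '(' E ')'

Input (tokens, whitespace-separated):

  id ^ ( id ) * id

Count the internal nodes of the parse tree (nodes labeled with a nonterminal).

[E [E [T [F id]]] ^ [T [F ( [E [T [F id]]] )] * [T [F id]]]]

11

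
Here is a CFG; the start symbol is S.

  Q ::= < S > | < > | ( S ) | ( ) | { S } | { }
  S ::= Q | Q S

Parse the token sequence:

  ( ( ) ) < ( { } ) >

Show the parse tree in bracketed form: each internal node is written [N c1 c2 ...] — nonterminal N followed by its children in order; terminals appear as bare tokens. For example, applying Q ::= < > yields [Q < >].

S
Q S
( S ) S
( Q ) S
( ( ) ) S
( ( ) ) Q
( ( ) ) < S >
( ( ) ) < Q >
( ( ) ) < ( S ) >
( ( ) ) < ( Q ) >
( ( ) ) < ( { } ) >

[S [Q ( [S [Q ( )]] )] [S [Q < [S [Q ( [S [Q { }]] )]] >]]]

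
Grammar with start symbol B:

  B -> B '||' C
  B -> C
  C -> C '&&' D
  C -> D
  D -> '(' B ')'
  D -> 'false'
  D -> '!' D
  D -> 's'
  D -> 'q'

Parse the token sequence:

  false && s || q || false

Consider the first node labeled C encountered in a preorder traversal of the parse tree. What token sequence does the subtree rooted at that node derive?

false && s

[B [B [B [C [C [D false]] && [D s]]] || [C [D q]]] || [C [D false]]]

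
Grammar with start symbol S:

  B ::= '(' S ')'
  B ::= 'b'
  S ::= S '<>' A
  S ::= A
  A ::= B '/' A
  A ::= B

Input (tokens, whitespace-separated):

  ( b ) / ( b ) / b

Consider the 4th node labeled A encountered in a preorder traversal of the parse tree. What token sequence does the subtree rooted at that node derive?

b

[S [A [B ( [S [A [B b]]] )] / [A [B ( [S [A [B b]]] )] / [A [B b]]]]]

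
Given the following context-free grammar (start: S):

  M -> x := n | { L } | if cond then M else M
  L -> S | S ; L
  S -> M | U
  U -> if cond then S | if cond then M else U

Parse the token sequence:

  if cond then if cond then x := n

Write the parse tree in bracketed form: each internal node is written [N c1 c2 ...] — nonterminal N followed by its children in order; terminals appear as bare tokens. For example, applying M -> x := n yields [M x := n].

S
U
if cond then S
if cond then U
if cond then if cond then S
if cond then if cond then M
if cond then if cond then x := n

[S [U if cond then [S [U if cond then [S [M x := n]]]]]]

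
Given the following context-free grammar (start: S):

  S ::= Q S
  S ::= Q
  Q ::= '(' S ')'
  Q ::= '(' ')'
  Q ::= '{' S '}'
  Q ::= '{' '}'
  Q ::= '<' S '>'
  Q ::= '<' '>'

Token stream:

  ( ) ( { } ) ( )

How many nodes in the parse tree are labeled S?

4

[S [Q ( )] [S [Q ( [S [Q { }]] )] [S [Q ( )]]]]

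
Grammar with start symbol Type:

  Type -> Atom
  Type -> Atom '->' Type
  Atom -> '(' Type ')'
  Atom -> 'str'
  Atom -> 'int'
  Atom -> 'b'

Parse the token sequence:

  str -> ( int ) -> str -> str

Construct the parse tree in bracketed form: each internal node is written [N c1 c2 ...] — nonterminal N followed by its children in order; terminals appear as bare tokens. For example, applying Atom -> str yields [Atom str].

Type
Atom -> Type
str -> Type
str -> Atom -> Type
str -> ( Type ) -> Type
str -> ( Atom ) -> Type
str -> ( int ) -> Type
str -> ( int ) -> Atom -> Type
str -> ( int ) -> str -> Type
str -> ( int ) -> str -> Atom
str -> ( int ) -> str -> str

[Type [Atom str] -> [Type [Atom ( [Type [Atom int]] )] -> [Type [Atom str] -> [Type [Atom str]]]]]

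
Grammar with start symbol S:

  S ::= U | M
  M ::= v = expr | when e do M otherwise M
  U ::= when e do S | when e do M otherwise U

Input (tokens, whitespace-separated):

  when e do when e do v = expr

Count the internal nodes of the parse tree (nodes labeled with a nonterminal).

6

[S [U when e do [S [U when e do [S [M v = expr]]]]]]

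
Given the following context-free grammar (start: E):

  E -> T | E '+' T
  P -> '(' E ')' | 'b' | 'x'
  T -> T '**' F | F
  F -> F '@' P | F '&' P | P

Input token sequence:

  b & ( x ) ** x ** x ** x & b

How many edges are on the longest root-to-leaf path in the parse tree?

[E [T [T [T [T [F [F [P b]] & [P ( [E [T [F [P x]]]] )]]] ** [F [P x]]] ** [F [P x]]] ** [F [F [P x]] & [P b]]]]

11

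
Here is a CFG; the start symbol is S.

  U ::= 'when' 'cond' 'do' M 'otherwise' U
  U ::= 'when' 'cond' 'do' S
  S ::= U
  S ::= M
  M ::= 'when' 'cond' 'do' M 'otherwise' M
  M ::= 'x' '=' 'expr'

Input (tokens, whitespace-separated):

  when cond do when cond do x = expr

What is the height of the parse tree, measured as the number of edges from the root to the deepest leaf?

6

[S [U when cond do [S [U when cond do [S [M x = expr]]]]]]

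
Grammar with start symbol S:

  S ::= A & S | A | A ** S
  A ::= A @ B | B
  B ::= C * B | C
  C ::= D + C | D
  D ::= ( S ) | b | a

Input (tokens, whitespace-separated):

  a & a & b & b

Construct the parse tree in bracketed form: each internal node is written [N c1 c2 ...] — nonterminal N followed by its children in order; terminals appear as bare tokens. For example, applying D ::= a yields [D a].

[S [A [B [C [D a]]]] & [S [A [B [C [D a]]]] & [S [A [B [C [D b]]]] & [S [A [B [C [D b]]]]]]]]

S
A & S
B & S
C & S
D & S
a & S
a & A & S
a & B & S
a & C & S
a & D & S
a & a & S
a & a & A & S
a & a & B & S
a & a & C & S
a & a & D & S
a & a & b & S
a & a & b & A
a & a & b & B
a & a & b & C
a & a & b & D
a & a & b & b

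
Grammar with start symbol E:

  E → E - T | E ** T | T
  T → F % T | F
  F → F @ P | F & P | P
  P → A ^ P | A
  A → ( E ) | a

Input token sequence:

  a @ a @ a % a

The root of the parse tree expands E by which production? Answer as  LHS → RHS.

E → T

[E [T [F [F [F [P [A a]]] @ [P [A a]]] @ [P [A a]]] % [T [F [P [A a]]]]]]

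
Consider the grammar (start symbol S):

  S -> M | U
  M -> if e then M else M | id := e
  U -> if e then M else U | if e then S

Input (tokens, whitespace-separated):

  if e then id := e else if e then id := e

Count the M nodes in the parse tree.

2

[S [U if e then [M id := e] else [U if e then [S [M id := e]]]]]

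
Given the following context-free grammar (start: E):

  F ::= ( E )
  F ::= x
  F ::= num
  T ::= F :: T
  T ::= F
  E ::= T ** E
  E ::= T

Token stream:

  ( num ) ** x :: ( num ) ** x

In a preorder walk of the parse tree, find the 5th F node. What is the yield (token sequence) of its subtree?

[E [T [F ( [E [T [F num]]] )]] ** [E [T [F x] :: [T [F ( [E [T [F num]]] )]]] ** [E [T [F x]]]]]

num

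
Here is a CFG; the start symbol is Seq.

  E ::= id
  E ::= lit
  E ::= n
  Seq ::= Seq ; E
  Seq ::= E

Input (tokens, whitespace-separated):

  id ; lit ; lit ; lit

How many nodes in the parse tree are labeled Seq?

4

[Seq [Seq [Seq [Seq [E id]] ; [E lit]] ; [E lit]] ; [E lit]]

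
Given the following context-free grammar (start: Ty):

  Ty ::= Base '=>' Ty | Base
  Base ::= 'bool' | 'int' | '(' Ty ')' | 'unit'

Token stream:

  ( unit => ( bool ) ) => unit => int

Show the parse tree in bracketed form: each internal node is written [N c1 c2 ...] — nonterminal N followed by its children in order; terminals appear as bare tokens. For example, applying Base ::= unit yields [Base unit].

Ty
Base => Ty
( Ty ) => Ty
( Base => Ty ) => Ty
( unit => Ty ) => Ty
( unit => Base ) => Ty
( unit => ( Ty ) ) => Ty
( unit => ( Base ) ) => Ty
( unit => ( bool ) ) => Ty
( unit => ( bool ) ) => Base => Ty
( unit => ( bool ) ) => unit => Ty
( unit => ( bool ) ) => unit => Base
( unit => ( bool ) ) => unit => int

[Ty [Base ( [Ty [Base unit] => [Ty [Base ( [Ty [Base bool]] )]]] )] => [Ty [Base unit] => [Ty [Base int]]]]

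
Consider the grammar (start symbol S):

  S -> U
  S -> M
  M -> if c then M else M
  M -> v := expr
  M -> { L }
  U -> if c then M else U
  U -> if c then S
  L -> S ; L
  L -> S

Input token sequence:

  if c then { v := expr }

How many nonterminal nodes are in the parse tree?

7

[S [U if c then [S [M { [L [S [M v := expr]]] }]]]]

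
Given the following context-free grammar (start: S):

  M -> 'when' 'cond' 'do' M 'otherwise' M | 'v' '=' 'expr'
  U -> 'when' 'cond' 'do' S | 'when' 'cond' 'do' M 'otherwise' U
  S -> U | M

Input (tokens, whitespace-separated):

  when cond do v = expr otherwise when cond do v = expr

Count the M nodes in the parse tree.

2

[S [U when cond do [M v = expr] otherwise [U when cond do [S [M v = expr]]]]]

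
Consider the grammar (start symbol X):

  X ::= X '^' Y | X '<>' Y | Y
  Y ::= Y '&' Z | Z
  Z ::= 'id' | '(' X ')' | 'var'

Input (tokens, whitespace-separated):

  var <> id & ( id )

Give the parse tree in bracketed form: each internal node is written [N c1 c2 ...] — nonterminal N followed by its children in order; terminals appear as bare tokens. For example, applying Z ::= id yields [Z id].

[X [X [Y [Z var]]] <> [Y [Y [Z id]] & [Z ( [X [Y [Z id]]] )]]]

X
X <> Y
Y <> Y
Z <> Y
var <> Y
var <> Y & Z
var <> Z & Z
var <> id & Z
var <> id & ( X )
var <> id & ( Y )
var <> id & ( Z )
var <> id & ( id )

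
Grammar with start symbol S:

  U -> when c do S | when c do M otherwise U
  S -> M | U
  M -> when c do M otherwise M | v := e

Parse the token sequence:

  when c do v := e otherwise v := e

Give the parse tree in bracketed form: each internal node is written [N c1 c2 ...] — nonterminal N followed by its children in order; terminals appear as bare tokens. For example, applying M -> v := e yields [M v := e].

S
M
when c do M otherwise M
when c do v := e otherwise M
when c do v := e otherwise v := e

[S [M when c do [M v := e] otherwise [M v := e]]]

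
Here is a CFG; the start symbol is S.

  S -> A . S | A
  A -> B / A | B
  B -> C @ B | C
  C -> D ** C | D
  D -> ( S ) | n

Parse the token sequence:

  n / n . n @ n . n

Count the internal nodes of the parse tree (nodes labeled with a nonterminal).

22

[S [A [B [C [D n]]] / [A [B [C [D n]]]]] . [S [A [B [C [D n]] @ [B [C [D n]]]]] . [S [A [B [C [D n]]]]]]]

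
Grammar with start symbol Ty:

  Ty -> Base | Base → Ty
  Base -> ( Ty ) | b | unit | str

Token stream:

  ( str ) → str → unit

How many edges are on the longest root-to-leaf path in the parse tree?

[Ty [Base ( [Ty [Base str]] )] → [Ty [Base str] → [Ty [Base unit]]]]

4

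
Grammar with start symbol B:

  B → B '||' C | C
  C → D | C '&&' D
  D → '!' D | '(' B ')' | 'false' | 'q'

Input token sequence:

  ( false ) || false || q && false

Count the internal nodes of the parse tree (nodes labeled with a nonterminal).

14

[B [B [B [C [D ( [B [C [D false]]] )]]] || [C [D false]]] || [C [C [D q]] && [D false]]]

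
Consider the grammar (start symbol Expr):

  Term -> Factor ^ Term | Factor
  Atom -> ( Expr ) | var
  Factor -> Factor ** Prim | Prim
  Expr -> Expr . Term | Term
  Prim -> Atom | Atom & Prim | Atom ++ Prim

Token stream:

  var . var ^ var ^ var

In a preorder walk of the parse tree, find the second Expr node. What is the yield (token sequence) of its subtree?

var

[Expr [Expr [Term [Factor [Prim [Atom var]]]]] . [Term [Factor [Prim [Atom var]]] ^ [Term [Factor [Prim [Atom var]]] ^ [Term [Factor [Prim [Atom var]]]]]]]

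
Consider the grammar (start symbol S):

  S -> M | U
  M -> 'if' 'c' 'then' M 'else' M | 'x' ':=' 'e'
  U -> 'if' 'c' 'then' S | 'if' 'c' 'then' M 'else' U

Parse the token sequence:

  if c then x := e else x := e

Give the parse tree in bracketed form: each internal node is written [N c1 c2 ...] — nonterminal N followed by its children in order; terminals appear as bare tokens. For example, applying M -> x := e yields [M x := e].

S
M
if c then M else M
if c then x := e else M
if c then x := e else x := e

[S [M if c then [M x := e] else [M x := e]]]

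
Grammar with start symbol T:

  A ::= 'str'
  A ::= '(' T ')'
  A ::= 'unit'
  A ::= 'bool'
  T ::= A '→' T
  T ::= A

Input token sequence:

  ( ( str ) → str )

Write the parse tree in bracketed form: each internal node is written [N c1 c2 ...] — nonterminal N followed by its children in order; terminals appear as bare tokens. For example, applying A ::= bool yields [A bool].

[T [A ( [T [A ( [T [A str]] )] → [T [A str]]] )]]

T
A
( T )
( A → T )
( ( T ) → T )
( ( A ) → T )
( ( str ) → T )
( ( str ) → A )
( ( str ) → str )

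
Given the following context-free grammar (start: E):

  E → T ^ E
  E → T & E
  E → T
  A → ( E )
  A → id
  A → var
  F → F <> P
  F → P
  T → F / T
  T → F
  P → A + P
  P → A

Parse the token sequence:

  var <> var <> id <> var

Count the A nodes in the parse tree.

[E [T [F [F [F [F [P [A var]]] <> [P [A var]]] <> [P [A id]]] <> [P [A var]]]]]

4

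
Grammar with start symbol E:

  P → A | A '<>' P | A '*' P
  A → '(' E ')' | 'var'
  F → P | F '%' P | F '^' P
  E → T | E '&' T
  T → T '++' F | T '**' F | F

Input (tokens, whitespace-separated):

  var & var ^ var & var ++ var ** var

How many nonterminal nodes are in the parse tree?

26

[E [E [E [T [F [P [A var]]]]] & [T [F [F [P [A var]]] ^ [P [A var]]]]] & [T [T [T [F [P [A var]]]] ++ [F [P [A var]]]] ** [F [P [A var]]]]]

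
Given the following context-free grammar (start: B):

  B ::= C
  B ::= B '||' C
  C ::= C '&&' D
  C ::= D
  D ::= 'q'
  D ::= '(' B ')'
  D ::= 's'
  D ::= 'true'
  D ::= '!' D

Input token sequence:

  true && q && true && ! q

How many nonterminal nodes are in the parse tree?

[B [C [C [C [C [D true]] && [D q]] && [D true]] && [D ! [D q]]]]

10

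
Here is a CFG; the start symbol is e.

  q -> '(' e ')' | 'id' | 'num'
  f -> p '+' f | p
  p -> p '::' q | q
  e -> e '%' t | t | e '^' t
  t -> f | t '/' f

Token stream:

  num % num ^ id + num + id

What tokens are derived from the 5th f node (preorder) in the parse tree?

[e [e [e [t [f [p [q num]]]]] % [t [f [p [q num]]]]] ^ [t [f [p [q id]] + [f [p [q num]] + [f [p [q id]]]]]]]

id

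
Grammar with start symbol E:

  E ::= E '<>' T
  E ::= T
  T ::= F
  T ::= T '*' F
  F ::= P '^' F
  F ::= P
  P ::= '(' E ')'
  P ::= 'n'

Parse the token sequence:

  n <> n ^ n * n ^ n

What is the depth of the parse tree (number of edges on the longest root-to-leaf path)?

[E [E [T [F [P n]]]] <> [T [T [F [P n] ^ [F [P n]]]] * [F [P n] ^ [F [P n]]]]]

6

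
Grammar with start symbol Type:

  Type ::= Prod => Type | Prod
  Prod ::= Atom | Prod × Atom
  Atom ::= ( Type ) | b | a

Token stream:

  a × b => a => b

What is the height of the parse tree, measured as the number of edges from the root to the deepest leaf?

[Type [Prod [Prod [Atom a]] × [Atom b]] => [Type [Prod [Atom a]] => [Type [Prod [Atom b]]]]]

5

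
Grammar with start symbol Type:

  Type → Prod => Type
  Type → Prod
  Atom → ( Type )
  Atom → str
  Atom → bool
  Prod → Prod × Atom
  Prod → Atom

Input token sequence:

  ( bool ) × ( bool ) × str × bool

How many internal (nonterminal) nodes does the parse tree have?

15

[Type [Prod [Prod [Prod [Prod [Atom ( [Type [Prod [Atom bool]]] )]] × [Atom ( [Type [Prod [Atom bool]]] )]] × [Atom str]] × [Atom bool]]]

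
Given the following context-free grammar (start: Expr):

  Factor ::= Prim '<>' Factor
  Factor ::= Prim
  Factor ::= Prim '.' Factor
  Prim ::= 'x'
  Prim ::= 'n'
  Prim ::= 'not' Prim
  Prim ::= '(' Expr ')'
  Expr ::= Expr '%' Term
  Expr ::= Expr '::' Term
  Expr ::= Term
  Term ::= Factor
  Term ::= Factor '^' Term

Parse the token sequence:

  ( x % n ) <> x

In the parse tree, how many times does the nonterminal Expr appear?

3

[Expr [Term [Factor [Prim ( [Expr [Expr [Term [Factor [Prim x]]]] % [Term [Factor [Prim n]]]] )] <> [Factor [Prim x]]]]]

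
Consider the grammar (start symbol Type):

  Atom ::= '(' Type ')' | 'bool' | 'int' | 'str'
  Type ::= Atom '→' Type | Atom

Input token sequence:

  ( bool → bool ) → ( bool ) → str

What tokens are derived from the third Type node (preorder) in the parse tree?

[Type [Atom ( [Type [Atom bool] → [Type [Atom bool]]] )] → [Type [Atom ( [Type [Atom bool]] )] → [Type [Atom str]]]]

bool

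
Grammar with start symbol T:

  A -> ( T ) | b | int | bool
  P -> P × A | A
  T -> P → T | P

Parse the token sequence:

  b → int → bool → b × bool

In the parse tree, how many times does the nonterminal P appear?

5

[T [P [A b]] → [T [P [A int]] → [T [P [A bool]] → [T [P [P [A b]] × [A bool]]]]]]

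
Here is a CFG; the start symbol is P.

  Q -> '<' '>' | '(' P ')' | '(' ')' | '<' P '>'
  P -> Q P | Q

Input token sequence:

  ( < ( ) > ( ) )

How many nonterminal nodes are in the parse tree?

8

[P [Q ( [P [Q < [P [Q ( )]] >] [P [Q ( )]]] )]]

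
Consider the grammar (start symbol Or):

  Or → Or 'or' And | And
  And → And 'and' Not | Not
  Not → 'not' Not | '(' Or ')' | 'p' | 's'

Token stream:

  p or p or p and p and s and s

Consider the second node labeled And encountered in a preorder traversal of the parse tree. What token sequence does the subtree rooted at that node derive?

[Or [Or [Or [And [Not p]]] or [And [Not p]]] or [And [And [And [And [Not p]] and [Not p]] and [Not s]] and [Not s]]]

p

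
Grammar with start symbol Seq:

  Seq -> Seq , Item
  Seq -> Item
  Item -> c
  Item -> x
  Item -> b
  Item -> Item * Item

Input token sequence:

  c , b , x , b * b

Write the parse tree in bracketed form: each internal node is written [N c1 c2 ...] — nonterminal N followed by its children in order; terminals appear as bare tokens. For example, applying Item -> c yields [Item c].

Seq
Seq , Item
Seq , Item , Item
Seq , Item , Item , Item
Item , Item , Item , Item
c , Item , Item , Item
c , b , Item , Item
c , b , x , Item
c , b , x , Item * Item
c , b , x , b * Item
c , b , x , b * b

[Seq [Seq [Seq [Seq [Item c]] , [Item b]] , [Item x]] , [Item [Item b] * [Item b]]]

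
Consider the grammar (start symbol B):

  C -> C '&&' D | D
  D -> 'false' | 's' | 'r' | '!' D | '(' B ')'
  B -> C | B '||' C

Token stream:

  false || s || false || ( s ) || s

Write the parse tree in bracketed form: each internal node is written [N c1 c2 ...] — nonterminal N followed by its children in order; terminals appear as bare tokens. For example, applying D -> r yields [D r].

B
B || C
B || C || C
B || C || C || C
B || C || C || C || C
C || C || C || C || C
D || C || C || C || C
false || C || C || C || C
false || D || C || C || C
false || s || C || C || C
false || s || D || C || C
false || s || false || C || C
false || s || false || D || C
false || s || false || ( B ) || C
false || s || false || ( C ) || C
false || s || false || ( D ) || C
false || s || false || ( s ) || C
false || s || false || ( s ) || D
false || s || false || ( s ) || s

[B [B [B [B [B [C [D false]]] || [C [D s]]] || [C [D false]]] || [C [D ( [B [C [D s]]] )]]] || [C [D s]]]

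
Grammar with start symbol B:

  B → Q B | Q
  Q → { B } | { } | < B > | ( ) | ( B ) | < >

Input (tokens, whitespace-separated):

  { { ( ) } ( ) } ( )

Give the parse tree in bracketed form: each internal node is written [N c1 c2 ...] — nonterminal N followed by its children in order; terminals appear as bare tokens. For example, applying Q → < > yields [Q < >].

[B [Q { [B [Q { [B [Q ( )]] }] [B [Q ( )]]] }] [B [Q ( )]]]

B
Q B
{ B } B
{ Q B } B
{ { B } B } B
{ { Q } B } B
{ { ( ) } B } B
{ { ( ) } Q } B
{ { ( ) } ( ) } B
{ { ( ) } ( ) } Q
{ { ( ) } ( ) } ( )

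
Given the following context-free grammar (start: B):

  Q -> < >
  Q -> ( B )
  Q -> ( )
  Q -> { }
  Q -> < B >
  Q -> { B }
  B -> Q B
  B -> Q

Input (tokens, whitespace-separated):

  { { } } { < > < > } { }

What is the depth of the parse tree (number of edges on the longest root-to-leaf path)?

6

[B [Q { [B [Q { }]] }] [B [Q { [B [Q < >] [B [Q < >]]] }] [B [Q { }]]]]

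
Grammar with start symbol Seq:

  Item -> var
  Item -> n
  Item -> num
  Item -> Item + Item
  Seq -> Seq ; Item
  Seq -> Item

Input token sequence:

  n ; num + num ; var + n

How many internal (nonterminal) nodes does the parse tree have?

10

[Seq [Seq [Seq [Item n]] ; [Item [Item num] + [Item num]]] ; [Item [Item var] + [Item n]]]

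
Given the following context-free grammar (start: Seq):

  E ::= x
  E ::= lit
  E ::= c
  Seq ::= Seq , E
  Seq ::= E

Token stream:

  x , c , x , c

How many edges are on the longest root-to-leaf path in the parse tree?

5

[Seq [Seq [Seq [Seq [E x]] , [E c]] , [E x]] , [E c]]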